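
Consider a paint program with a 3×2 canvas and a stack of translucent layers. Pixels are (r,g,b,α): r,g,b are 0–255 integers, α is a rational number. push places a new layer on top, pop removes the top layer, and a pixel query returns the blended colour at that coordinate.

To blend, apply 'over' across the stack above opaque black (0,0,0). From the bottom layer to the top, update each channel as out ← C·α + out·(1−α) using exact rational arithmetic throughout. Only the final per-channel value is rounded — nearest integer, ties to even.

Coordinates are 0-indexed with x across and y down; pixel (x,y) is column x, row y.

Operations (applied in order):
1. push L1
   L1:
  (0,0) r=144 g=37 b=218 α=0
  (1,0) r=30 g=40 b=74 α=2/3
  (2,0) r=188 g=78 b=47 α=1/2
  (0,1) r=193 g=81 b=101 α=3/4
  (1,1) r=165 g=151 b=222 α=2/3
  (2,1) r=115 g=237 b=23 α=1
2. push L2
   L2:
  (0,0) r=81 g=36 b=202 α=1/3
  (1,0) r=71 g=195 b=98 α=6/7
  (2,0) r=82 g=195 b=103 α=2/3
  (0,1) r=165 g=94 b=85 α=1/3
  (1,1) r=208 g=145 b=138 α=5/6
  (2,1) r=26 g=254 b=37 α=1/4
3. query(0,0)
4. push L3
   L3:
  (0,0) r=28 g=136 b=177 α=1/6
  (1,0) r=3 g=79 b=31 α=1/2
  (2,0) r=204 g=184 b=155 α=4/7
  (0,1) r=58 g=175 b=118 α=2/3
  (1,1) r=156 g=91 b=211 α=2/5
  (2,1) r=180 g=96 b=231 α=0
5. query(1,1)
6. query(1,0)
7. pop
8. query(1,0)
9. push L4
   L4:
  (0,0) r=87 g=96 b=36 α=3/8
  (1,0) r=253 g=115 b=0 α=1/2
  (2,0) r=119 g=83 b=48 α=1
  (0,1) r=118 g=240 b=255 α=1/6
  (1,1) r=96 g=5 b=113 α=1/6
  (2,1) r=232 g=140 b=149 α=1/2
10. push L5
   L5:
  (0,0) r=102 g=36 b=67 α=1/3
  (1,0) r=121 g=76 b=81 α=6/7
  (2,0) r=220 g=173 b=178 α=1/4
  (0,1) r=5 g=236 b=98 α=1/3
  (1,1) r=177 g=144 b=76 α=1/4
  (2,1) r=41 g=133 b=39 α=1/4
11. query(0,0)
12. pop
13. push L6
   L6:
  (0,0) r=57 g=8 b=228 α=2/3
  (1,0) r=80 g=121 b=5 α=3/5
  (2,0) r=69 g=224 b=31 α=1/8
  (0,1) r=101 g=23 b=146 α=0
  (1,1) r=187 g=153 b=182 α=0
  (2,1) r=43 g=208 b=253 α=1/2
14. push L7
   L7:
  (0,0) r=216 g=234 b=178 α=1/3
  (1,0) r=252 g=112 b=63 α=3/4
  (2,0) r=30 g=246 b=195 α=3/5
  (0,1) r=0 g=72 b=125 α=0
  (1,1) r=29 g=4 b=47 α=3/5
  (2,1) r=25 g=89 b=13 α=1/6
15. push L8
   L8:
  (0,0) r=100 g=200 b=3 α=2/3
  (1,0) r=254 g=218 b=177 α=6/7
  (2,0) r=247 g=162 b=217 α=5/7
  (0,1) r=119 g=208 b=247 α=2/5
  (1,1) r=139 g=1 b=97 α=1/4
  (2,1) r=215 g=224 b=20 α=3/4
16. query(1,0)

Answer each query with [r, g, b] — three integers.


at x=0,y=0 over L1,L2:
+L1 (α=0) → [0, 0, 0]
+L2 (α=1/3) → [27, 12, 202/3]
rounded: [27, 12, 67]

at x=1,y=1 over L1,L2,L3:
+L1 (α=2/3) → [110, 302/3, 148]
+L2 (α=5/6) → [575/3, 2477/18, 419/3]
+L3 (α=2/5) → [887/5, 3569/30, 841/5]
= [177, 119, 168]

(1,0) stack=L1,L2,L3; from [0,0,0]:
+L1 (α=2/3) → [20, 80/3, 148/3]
+L2 (α=6/7) → [446/7, 3590/21, 1912/21]
+L3 (α=1/2) → [467/14, 5249/42, 2563/42]
= [33, 125, 61]

(1,0) stack=L1,L2; from [0,0,0]:
after L1 α=2/3: [20, 80/3, 148/3]
after L2 α=6/7: [446/7, 3590/21, 1912/21]
= [64, 171, 91]

at x=0,y=0 over L1,L2,L4,L5:
after L1 α=0: [0, 0, 0]
after L2 α=1/3: [27, 12, 202/3]
after L4 α=3/8: [99/2, 87/2, 667/12]
after L5 α=1/3: [67, 41, 1069/18]
rounded: [67, 41, 59]

query (1,0) [L1,L2,L4,L6,L7,L8] — begin 0,0,0
after L1 α=2/3: [20, 80/3, 148/3]
after L2 α=6/7: [446/7, 3590/21, 1912/21]
after L4 α=1/2: [2217/14, 6005/42, 956/21]
after L6 α=3/5: [3897/35, 13628/105, 2227/105]
after L7 α=3/4: [30357/140, 12227/105, 5518/105]
after L8 α=6/7: [243717/980, 149567/735, 117028/735]
rounded: [249, 203, 159]


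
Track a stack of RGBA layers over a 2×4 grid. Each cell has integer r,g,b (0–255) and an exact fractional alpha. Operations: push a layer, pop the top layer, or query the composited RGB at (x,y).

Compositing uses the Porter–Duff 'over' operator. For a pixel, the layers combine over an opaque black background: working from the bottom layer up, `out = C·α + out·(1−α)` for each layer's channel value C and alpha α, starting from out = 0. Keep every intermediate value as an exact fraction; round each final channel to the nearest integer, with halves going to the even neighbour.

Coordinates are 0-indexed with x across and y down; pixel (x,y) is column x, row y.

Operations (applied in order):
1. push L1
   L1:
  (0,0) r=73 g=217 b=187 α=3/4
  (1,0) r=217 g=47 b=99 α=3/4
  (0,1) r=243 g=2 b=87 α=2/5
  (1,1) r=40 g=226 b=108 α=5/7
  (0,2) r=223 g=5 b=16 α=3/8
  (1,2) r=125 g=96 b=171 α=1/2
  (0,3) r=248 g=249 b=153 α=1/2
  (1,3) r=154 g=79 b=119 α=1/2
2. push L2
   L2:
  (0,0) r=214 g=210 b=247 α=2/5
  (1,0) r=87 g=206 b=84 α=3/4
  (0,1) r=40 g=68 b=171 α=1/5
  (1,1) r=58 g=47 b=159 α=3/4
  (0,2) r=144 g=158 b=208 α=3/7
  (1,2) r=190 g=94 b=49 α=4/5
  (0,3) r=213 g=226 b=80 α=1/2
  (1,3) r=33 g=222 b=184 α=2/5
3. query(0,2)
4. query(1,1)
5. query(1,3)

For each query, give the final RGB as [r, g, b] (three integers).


at x=0,y=2 over L1,L2:
+L1 (α=3/8) → [669/8, 15/8, 6]
+L2 (α=3/7) → [219/2, 963/14, 648/7]
→ [110, 69, 93]

query (1,1) [L1,L2] — begin 0,0,0
after L1 α=5/7: [200/7, 1130/7, 540/7]
after L2 α=3/4: [709/14, 2117/28, 3879/28]
→ [51, 76, 139]

(1,3) stack=L1,L2; from [0,0,0]:
+L1 (α=1/2) → [77, 79/2, 119/2]
+L2 (α=2/5) → [297/5, 225/2, 1093/10]
= [59, 112, 109]


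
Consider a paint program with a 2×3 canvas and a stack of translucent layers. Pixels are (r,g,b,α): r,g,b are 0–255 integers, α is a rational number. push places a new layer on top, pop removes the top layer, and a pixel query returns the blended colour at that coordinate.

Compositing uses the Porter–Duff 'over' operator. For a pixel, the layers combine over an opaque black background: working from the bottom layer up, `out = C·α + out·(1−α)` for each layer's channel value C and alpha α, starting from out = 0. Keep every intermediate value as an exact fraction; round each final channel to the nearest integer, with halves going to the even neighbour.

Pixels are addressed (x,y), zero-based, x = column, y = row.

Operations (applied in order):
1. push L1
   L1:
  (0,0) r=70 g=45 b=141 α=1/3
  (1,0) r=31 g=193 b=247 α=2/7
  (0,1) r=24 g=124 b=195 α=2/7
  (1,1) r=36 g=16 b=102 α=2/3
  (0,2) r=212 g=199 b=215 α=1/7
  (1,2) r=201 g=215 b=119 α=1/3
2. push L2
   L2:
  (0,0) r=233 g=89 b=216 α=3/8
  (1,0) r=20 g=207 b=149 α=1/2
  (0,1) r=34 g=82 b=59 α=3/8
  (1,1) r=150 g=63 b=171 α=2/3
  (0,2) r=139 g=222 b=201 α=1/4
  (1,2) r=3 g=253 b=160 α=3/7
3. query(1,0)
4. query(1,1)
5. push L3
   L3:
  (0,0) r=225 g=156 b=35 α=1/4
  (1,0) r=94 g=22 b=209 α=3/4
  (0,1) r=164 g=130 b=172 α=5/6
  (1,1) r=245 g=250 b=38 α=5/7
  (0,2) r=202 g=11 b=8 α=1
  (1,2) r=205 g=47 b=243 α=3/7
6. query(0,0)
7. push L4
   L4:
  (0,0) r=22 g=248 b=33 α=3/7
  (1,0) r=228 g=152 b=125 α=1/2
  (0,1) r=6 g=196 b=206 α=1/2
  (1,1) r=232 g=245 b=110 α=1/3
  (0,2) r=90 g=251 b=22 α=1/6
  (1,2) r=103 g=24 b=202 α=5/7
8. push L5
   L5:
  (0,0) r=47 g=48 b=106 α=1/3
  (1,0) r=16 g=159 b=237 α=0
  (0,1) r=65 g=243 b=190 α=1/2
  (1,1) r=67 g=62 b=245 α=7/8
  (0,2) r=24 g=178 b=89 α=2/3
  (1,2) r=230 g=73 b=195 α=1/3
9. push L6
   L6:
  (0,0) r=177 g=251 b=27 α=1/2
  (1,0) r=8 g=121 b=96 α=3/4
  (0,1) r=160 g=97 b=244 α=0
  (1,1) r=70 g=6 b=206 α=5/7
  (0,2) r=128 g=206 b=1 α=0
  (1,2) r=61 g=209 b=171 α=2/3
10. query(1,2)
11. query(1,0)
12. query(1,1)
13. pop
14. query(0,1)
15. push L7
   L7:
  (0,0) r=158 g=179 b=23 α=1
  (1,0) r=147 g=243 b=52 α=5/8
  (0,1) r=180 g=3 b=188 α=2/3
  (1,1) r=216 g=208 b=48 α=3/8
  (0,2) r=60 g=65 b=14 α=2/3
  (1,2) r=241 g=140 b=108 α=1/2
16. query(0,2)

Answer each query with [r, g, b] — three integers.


query (1,0) [L1,L2] — begin 0,0,0
L1 α=2/7: [62/7, 386/7, 494/7]
L2 α=1/2: [101/7, 1835/14, 1537/14]
→ [14, 131, 110]

at x=1,y=1 over L1,L2:
+L1 (α=2/3) → [24, 32/3, 68]
+L2 (α=2/3) → [108, 410/9, 410/3]
= [108, 46, 137]

query (0,0) [L1,L2,L3] — begin 0,0,0
after L1 α=1/3: [70/3, 15, 47]
after L2 α=3/8: [2447/24, 171/4, 883/8]
after L3 α=1/4: [4247/32, 1137/16, 2929/32]
→ [133, 71, 92]

(1,2) stack=L1,L2,L3,L4,L5,L6; from [0,0,0]:
+L1 (α=1/3) → [67, 215/3, 119/3]
+L2 (α=3/7) → [277/7, 3137/21, 1916/21]
+L3 (α=3/7) → [5413/49, 15509/147, 22973/147]
+L4 (α=5/7) → [36061/343, 48658/1029, 194416/1029]
+L5 (α=1/3) → [151012/1029, 172433/3087, 589487/3087]
+L6 (α=2/3) → [276550/3087, 1462799/9261, 1645241/9261]
→ [90, 158, 178]

query (1,0) [L1,L2,L3,L4,L5,L6] — begin 0,0,0
L1 α=2/7: [62/7, 386/7, 494/7]
L2 α=1/2: [101/7, 1835/14, 1537/14]
L3 α=3/4: [2075/28, 2759/56, 10315/56]
L4 α=1/2: [8459/56, 11271/112, 17315/112]
L5 α=0: [8459/56, 11271/112, 17315/112]
L6 α=3/4: [9803/224, 51927/448, 49571/448]
= [44, 116, 111]

query (1,1) [L1,L2,L3,L4,L5,L6] — begin 0,0,0
after L1 α=2/3: [24, 32/3, 68]
after L2 α=2/3: [108, 410/9, 410/3]
after L3 α=5/7: [1441/7, 12070/63, 1390/21]
after L4 α=1/3: [1502/7, 39575/189, 5090/63]
after L5 α=7/8: [4785/56, 121601/1512, 113135/504]
after L6 α=5/7: [14585/196, 144281/5292, 372695/1764]
= [74, 27, 211]

(0,1) stack=L1,L2,L3,L4,L5; from [0,0,0]:
L1 α=2/7: [48/7, 248/7, 390/7]
L2 α=3/8: [477/28, 1481/28, 3189/56]
L3 α=5/6: [23437/168, 19681/168, 51349/336]
L4 α=1/2: [24445/336, 52609/336, 120565/672]
L5 α=1/2: [46285/672, 134257/672, 248245/1344]
rounded: [69, 200, 185]

at x=0,y=2 over L1,L2,L3,L4,L5,L7:
after L1 α=1/7: [212/7, 199/7, 215/7]
after L2 α=1/4: [1609/28, 2151/28, 513/7]
after L3 α=1: [202, 11, 8]
after L4 α=1/6: [550/3, 51, 31/3]
after L5 α=2/3: [694/9, 407/3, 565/9]
after L7 α=2/3: [1774/27, 797/9, 817/27]
= [66, 89, 30]


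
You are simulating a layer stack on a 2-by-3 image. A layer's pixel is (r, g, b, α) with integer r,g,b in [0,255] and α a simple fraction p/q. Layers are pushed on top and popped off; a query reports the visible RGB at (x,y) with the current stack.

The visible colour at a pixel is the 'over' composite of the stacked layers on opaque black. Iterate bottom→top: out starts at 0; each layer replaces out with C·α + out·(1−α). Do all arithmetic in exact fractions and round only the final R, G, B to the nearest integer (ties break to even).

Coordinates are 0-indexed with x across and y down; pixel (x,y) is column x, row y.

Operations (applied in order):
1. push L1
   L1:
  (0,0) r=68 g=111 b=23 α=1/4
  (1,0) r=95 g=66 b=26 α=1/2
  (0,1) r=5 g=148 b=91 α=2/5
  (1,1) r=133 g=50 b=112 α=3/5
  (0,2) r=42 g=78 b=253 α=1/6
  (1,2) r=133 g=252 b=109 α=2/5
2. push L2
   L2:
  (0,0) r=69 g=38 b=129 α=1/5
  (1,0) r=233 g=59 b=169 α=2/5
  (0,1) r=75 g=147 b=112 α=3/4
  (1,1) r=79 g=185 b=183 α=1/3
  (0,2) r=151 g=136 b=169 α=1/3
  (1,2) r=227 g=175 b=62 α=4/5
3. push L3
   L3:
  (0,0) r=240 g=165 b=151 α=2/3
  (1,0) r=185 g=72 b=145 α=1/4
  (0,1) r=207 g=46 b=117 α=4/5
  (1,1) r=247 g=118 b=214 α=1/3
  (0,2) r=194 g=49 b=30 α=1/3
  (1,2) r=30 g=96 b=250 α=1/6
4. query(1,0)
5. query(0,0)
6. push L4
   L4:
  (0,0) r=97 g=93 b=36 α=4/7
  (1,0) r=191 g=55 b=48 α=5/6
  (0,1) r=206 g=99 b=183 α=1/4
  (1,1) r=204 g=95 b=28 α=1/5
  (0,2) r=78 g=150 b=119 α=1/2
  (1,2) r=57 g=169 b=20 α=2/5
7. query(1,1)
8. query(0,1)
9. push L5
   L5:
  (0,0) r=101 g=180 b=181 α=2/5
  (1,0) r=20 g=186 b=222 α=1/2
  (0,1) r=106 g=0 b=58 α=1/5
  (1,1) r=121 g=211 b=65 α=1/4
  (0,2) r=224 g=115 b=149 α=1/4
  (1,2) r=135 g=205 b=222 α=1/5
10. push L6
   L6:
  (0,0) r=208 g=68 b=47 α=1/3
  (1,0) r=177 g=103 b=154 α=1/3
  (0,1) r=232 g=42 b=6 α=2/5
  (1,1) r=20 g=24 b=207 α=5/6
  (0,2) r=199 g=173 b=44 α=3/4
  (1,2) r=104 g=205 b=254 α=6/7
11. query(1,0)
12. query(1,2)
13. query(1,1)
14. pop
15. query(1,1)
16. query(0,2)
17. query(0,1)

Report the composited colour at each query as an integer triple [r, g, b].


at x=1,y=0 over L1,L2,L3:
after L1 α=1/2: [95/2, 33, 13]
after L2 α=2/5: [1217/10, 217/5, 377/5]
after L3 α=1/4: [5501/40, 1011/20, 464/5]
rounded: [138, 51, 93]

(0,0) stack=L1,L2,L3; from [0,0,0]:
L1 α=1/4: [17, 111/4, 23/4]
L2 α=1/5: [137/5, 149/5, 152/5]
L3 α=2/3: [2537/15, 1799/15, 554/5]
→ [169, 120, 111]

at x=1,y=1 over L1,L2,L3,L4:
after L1 α=3/5: [399/5, 30, 336/5]
after L2 α=1/3: [1193/15, 245/3, 529/5]
after L3 α=1/3: [6091/45, 844/9, 2128/15]
after L4 α=1/5: [33544/225, 4231/45, 8932/75]
→ [149, 94, 119]

at x=0,y=1 over L1,L2,L3,L4:
+L1 (α=2/5) → [2, 296/5, 182/5]
+L2 (α=3/4) → [227/4, 2501/20, 931/10]
+L3 (α=4/5) → [3539/20, 6181/100, 5611/50]
+L4 (α=1/4) → [14737/80, 28443/400, 25983/200]
rounded: [184, 71, 130]

(1,0) stack=L1,L2,L3,L4,L5,L6; from [0,0,0]:
+L1 (α=1/2) → [95/2, 33, 13]
+L2 (α=2/5) → [1217/10, 217/5, 377/5]
+L3 (α=1/4) → [5501/40, 1011/20, 464/5]
+L4 (α=5/6) → [14567/80, 6511/120, 832/15]
+L5 (α=1/2) → [16167/160, 28831/240, 2081/15]
+L6 (α=1/3) → [10109/80, 41191/360, 6472/45]
rounded: [126, 114, 144]

at x=1,y=2 over L1,L2,L3,L4,L5,L6:
after L1 α=2/5: [266/5, 504/5, 218/5]
after L2 α=4/5: [4806/25, 4004/25, 1458/25]
after L3 α=1/6: [826/5, 2242/15, 1354/15]
after L4 α=2/5: [3048/25, 3932/25, 1554/25]
after L5 α=1/5: [15567/125, 20853/125, 11766/125]
after L6 α=6/7: [93567/875, 174603/875, 202266/875]
→ [107, 200, 231]

at x=1,y=1 over L1,L2,L3,L4,L5,L6:
L1 α=3/5: [399/5, 30, 336/5]
L2 α=1/3: [1193/15, 245/3, 529/5]
L3 α=1/3: [6091/45, 844/9, 2128/15]
L4 α=1/5: [33544/225, 4231/45, 8932/75]
L5 α=1/4: [42619/300, 1849/15, 10557/100]
L6 α=5/6: [72619/1800, 3649/90, 38019/200]
→ [40, 41, 190]

at x=1,y=1 over L1,L2,L3,L4,L5:
+L1 (α=3/5) → [399/5, 30, 336/5]
+L2 (α=1/3) → [1193/15, 245/3, 529/5]
+L3 (α=1/3) → [6091/45, 844/9, 2128/15]
+L4 (α=1/5) → [33544/225, 4231/45, 8932/75]
+L5 (α=1/4) → [42619/300, 1849/15, 10557/100]
= [142, 123, 106]

at x=0,y=2 over L1,L2,L3,L4,L5:
after L1 α=1/6: [7, 13, 253/6]
after L2 α=1/3: [55, 54, 760/9]
after L3 α=1/3: [304/3, 157/3, 1790/27]
after L4 α=1/2: [269/3, 607/6, 5003/54]
after L5 α=1/4: [493/4, 837/8, 7685/72]
→ [123, 105, 107]

(0,1) stack=L1,L2,L3,L4,L5; from [0,0,0]:
+L1 (α=2/5) → [2, 296/5, 182/5]
+L2 (α=3/4) → [227/4, 2501/20, 931/10]
+L3 (α=4/5) → [3539/20, 6181/100, 5611/50]
+L4 (α=1/4) → [14737/80, 28443/400, 25983/200]
+L5 (α=1/5) → [16857/100, 28443/500, 28883/250]
= [169, 57, 116]


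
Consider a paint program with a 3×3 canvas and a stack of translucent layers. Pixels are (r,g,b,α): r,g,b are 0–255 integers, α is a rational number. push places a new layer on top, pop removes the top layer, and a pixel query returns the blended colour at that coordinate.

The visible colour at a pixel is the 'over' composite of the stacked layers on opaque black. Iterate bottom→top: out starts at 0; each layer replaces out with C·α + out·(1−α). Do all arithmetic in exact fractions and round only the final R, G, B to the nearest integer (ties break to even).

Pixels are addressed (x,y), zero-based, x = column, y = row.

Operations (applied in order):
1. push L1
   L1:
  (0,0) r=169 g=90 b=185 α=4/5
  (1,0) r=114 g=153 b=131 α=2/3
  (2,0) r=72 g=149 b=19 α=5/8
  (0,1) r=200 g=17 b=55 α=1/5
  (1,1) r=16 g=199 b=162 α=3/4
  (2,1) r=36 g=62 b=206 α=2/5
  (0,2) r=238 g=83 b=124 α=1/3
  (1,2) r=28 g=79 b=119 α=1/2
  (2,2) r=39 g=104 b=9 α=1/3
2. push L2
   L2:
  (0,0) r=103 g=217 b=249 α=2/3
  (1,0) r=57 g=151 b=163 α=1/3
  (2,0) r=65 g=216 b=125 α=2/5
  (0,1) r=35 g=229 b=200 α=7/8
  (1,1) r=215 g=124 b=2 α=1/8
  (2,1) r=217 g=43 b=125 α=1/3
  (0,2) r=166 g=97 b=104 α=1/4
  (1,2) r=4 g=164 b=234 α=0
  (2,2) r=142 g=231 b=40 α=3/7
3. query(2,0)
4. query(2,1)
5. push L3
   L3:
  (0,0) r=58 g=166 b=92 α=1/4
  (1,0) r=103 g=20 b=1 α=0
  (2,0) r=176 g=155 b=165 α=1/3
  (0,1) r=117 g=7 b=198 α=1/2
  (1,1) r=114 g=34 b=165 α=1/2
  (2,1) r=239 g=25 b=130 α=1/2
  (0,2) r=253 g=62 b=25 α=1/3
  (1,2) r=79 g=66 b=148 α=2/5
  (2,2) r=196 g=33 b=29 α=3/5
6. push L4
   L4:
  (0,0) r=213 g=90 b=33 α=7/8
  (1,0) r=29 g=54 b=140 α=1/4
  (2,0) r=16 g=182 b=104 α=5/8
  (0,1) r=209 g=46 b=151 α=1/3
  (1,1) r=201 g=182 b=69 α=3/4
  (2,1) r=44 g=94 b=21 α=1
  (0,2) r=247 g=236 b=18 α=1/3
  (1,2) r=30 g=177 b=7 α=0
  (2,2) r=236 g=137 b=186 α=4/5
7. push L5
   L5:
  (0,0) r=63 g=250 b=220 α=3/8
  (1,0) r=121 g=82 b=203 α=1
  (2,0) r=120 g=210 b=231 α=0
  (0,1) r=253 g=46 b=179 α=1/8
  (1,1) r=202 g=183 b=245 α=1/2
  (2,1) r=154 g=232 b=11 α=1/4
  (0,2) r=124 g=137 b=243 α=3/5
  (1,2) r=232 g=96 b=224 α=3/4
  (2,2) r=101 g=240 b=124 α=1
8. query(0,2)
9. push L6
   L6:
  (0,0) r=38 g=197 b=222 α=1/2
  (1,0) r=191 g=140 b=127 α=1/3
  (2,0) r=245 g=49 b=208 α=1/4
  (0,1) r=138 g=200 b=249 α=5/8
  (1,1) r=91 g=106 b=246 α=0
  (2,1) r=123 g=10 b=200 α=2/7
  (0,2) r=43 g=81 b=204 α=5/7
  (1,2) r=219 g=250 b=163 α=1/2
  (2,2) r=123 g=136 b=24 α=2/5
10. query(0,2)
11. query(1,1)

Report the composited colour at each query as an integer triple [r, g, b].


at x=2,y=0 over L1,L2:
+L1 (α=5/8) → [45, 745/8, 95/8]
+L2 (α=2/5) → [53, 5691/40, 457/8]
= [53, 142, 57]

at x=2,y=1 over L1,L2:
L1 α=2/5: [72/5, 124/5, 412/5]
L2 α=1/3: [1229/15, 463/15, 483/5]
= [82, 31, 97]

(0,2) stack=L1,L2,L3,L4,L5; from [0,0,0]:
after L1 α=1/3: [238/3, 83/3, 124/3]
after L2 α=1/4: [101, 45, 57]
after L3 α=1/3: [455/3, 152/3, 139/3]
after L4 α=1/3: [1651/9, 1012/9, 332/9]
after L5 α=3/5: [1330/9, 5723/45, 1445/9]
= [148, 127, 161]

at x=0,y=2 over L1,L2,L3,L4,L5,L6:
+L1 (α=1/3) → [238/3, 83/3, 124/3]
+L2 (α=1/4) → [101, 45, 57]
+L3 (α=1/3) → [455/3, 152/3, 139/3]
+L4 (α=1/3) → [1651/9, 1012/9, 332/9]
+L5 (α=3/5) → [1330/9, 5723/45, 1445/9]
+L6 (α=5/7) → [4595/63, 29671/315, 12070/63]
= [73, 94, 192]

query (1,1) [L1,L2,L3,L4,L5,L6] — begin 0,0,0
L1 α=3/4: [12, 597/4, 243/2]
L2 α=1/8: [299/8, 4675/32, 1705/16]
L3 α=1/2: [1211/16, 5763/64, 4345/32]
L4 α=3/4: [10859/64, 40707/256, 10969/128]
L5 α=1/2: [23787/128, 87555/512, 42329/256]
L6 α=0: [23787/128, 87555/512, 42329/256]
→ [186, 171, 165]


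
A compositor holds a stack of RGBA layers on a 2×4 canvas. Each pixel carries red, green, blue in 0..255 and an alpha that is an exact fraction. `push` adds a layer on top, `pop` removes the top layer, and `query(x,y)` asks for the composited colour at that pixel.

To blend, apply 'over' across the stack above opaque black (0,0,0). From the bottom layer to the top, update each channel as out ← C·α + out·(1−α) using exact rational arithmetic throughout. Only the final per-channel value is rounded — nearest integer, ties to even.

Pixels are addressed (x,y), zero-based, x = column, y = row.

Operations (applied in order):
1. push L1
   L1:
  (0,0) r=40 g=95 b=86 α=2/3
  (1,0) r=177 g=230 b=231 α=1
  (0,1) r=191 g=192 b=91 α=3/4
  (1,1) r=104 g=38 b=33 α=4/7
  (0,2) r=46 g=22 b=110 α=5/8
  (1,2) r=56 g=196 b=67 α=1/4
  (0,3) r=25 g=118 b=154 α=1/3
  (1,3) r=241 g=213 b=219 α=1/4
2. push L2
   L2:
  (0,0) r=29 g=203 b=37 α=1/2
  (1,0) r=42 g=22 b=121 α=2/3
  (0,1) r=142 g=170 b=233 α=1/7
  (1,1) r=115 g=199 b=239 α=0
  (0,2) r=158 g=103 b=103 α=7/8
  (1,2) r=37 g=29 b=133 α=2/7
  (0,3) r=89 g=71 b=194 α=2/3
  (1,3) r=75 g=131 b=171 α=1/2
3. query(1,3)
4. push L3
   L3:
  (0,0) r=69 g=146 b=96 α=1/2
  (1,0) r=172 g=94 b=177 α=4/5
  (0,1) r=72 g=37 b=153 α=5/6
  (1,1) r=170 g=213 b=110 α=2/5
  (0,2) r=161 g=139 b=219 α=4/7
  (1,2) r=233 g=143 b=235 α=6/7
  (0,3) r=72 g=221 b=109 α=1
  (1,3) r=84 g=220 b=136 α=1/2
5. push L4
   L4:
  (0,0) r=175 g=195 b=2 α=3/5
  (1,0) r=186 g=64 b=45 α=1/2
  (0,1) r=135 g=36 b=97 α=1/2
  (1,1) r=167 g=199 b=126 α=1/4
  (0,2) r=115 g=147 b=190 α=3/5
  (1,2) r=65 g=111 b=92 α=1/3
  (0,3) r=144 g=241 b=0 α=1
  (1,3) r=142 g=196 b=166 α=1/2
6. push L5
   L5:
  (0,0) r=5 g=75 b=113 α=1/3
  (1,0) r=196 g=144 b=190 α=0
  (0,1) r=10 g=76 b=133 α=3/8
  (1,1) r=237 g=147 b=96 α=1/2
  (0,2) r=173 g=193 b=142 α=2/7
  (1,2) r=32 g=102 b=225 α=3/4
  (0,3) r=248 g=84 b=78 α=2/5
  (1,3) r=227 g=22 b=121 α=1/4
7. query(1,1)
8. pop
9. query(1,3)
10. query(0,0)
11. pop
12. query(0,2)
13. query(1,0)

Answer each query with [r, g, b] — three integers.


at x=1,y=3 over L1,L2:
after L1 α=1/4: [241/4, 213/4, 219/4]
after L2 α=1/2: [541/8, 737/8, 903/8]
= [68, 92, 113]

query (1,1) [L1,L2,L3,L4,L5] — begin 0,0,0
L1 α=4/7: [416/7, 152/7, 132/7]
L2 α=0: [416/7, 152/7, 132/7]
L3 α=2/5: [3628/35, 3438/35, 1936/35]
L4 α=1/4: [16729/140, 17279/140, 5109/70]
L5 α=1/2: [49909/280, 37859/280, 11829/140]
rounded: [178, 135, 84]

query (1,3) [L1,L2,L3,L4] — begin 0,0,0
after L1 α=1/4: [241/4, 213/4, 219/4]
after L2 α=1/2: [541/8, 737/8, 903/8]
after L3 α=1/2: [1213/16, 2497/16, 1991/16]
after L4 α=1/2: [3485/32, 5633/32, 4647/32]
→ [109, 176, 145]

(0,0) stack=L1,L2,L3,L4; from [0,0,0]:
+L1 (α=2/3) → [80/3, 190/3, 172/3]
+L2 (α=1/2) → [167/6, 799/6, 283/6]
+L3 (α=1/2) → [581/12, 1675/12, 859/12]
+L4 (α=3/5) → [3731/30, 1037/6, 179/6]
= [124, 173, 30]

query (0,2) [L1,L2,L3] — begin 0,0,0
+L1 (α=5/8) → [115/4, 55/4, 275/4]
+L2 (α=7/8) → [4539/32, 2939/32, 3159/32]
+L3 (α=4/7) → [34225/224, 26609/224, 37509/224]
= [153, 119, 167]

query (1,0) [L1,L2,L3] — begin 0,0,0
L1 α=1: [177, 230, 231]
L2 α=2/3: [87, 274/3, 473/3]
L3 α=4/5: [155, 1402/15, 2597/15]
rounded: [155, 93, 173]


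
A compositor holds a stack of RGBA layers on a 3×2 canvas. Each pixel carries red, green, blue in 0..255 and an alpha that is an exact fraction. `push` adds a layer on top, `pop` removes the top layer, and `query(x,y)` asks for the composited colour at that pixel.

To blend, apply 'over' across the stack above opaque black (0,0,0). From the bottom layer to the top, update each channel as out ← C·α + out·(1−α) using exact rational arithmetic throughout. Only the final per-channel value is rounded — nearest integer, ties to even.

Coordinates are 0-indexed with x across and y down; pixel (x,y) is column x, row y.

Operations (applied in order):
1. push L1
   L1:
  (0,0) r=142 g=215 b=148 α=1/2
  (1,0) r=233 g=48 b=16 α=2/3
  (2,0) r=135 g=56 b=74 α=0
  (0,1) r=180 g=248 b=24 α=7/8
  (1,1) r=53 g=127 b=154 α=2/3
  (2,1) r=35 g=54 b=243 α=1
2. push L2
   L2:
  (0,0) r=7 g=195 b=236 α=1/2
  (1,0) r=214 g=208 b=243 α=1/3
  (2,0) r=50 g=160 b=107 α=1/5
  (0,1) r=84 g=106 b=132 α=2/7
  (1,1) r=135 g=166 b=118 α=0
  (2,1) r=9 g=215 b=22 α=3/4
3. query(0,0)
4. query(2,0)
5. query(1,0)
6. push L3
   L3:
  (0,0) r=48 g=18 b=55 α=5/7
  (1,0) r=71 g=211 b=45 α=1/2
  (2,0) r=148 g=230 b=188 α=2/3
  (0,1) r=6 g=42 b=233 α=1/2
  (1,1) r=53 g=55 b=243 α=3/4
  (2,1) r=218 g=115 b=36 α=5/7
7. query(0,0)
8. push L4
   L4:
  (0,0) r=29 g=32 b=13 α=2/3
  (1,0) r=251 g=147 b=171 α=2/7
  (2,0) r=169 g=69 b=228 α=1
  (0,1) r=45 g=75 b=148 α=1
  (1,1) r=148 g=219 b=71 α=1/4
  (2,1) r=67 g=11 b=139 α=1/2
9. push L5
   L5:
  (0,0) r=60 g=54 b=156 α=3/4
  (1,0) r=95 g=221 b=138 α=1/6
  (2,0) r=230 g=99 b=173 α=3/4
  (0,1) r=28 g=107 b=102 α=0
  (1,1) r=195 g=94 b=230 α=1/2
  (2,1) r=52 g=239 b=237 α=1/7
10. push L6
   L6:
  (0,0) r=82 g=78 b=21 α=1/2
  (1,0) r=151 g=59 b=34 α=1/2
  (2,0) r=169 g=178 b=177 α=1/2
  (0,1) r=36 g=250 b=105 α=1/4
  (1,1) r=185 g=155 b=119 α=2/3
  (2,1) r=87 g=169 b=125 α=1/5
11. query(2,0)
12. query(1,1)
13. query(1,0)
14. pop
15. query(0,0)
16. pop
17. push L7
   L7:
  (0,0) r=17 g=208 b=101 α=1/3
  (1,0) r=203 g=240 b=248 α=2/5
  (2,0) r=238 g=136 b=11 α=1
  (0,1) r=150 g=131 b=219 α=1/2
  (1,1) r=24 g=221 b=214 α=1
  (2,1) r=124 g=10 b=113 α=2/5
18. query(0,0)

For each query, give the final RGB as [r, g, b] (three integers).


(0,0) stack=L1,L2; from [0,0,0]:
L1 α=1/2: [71, 215/2, 74]
L2 α=1/2: [39, 605/4, 155]
rounded: [39, 151, 155]

query (2,0) [L1,L2] — begin 0,0,0
+L1 (α=0) → [0, 0, 0]
+L2 (α=1/5) → [10, 32, 107/5]
→ [10, 32, 21]

(1,0) stack=L1,L2; from [0,0,0]:
after L1 α=2/3: [466/3, 32, 32/3]
after L2 α=1/3: [1574/9, 272/3, 793/9]
→ [175, 91, 88]

query (0,0) [L1,L2,L3] — begin 0,0,0
after L1 α=1/2: [71, 215/2, 74]
after L2 α=1/2: [39, 605/4, 155]
after L3 α=5/7: [318/7, 785/14, 585/7]
rounded: [45, 56, 84]

(2,0) stack=L1,L2,L3,L4,L5,L6; from [0,0,0]:
after L1 α=0: [0, 0, 0]
after L2 α=1/5: [10, 32, 107/5]
after L3 α=2/3: [102, 164, 1987/15]
after L4 α=1: [169, 69, 228]
after L5 α=3/4: [859/4, 183/2, 747/4]
after L6 α=1/2: [1535/8, 539/4, 1455/8]
= [192, 135, 182]

query (1,1) [L1,L2,L3,L4,L5,L6] — begin 0,0,0
+L1 (α=2/3) → [106/3, 254/3, 308/3]
+L2 (α=0) → [106/3, 254/3, 308/3]
+L3 (α=3/4) → [583/12, 749/12, 2495/12]
+L4 (α=1/4) → [1175/16, 1625/16, 2779/16]
+L5 (α=1/2) → [4295/32, 3129/32, 6459/32]
+L6 (α=2/3) → [16135/96, 13049/96, 14075/96]
rounded: [168, 136, 147]

(1,0) stack=L1,L2,L3,L4,L5,L6; from [0,0,0]:
+L1 (α=2/3) → [466/3, 32, 32/3]
+L2 (α=1/3) → [1574/9, 272/3, 793/9]
+L3 (α=1/2) → [2213/18, 905/6, 599/9]
+L4 (α=2/7) → [20101/126, 6289/42, 6073/63]
+L5 (α=1/6) → [112475/756, 40727/252, 39059/378]
+L6 (α=1/2) → [226631/1512, 55595/504, 51911/756]
rounded: [150, 110, 69]

query (0,0) [L1,L2,L3,L4,L5] — begin 0,0,0
+L1 (α=1/2) → [71, 215/2, 74]
+L2 (α=1/2) → [39, 605/4, 155]
+L3 (α=5/7) → [318/7, 785/14, 585/7]
+L4 (α=2/3) → [724/21, 1681/42, 767/21]
+L5 (α=3/4) → [1126/21, 8485/168, 10595/84]
→ [54, 51, 126]

query (0,0) [L1,L2,L3,L4,L7] — begin 0,0,0
L1 α=1/2: [71, 215/2, 74]
L2 α=1/2: [39, 605/4, 155]
L3 α=5/7: [318/7, 785/14, 585/7]
L4 α=2/3: [724/21, 1681/42, 767/21]
L7 α=1/3: [1805/63, 6049/63, 3655/63]
→ [29, 96, 58]


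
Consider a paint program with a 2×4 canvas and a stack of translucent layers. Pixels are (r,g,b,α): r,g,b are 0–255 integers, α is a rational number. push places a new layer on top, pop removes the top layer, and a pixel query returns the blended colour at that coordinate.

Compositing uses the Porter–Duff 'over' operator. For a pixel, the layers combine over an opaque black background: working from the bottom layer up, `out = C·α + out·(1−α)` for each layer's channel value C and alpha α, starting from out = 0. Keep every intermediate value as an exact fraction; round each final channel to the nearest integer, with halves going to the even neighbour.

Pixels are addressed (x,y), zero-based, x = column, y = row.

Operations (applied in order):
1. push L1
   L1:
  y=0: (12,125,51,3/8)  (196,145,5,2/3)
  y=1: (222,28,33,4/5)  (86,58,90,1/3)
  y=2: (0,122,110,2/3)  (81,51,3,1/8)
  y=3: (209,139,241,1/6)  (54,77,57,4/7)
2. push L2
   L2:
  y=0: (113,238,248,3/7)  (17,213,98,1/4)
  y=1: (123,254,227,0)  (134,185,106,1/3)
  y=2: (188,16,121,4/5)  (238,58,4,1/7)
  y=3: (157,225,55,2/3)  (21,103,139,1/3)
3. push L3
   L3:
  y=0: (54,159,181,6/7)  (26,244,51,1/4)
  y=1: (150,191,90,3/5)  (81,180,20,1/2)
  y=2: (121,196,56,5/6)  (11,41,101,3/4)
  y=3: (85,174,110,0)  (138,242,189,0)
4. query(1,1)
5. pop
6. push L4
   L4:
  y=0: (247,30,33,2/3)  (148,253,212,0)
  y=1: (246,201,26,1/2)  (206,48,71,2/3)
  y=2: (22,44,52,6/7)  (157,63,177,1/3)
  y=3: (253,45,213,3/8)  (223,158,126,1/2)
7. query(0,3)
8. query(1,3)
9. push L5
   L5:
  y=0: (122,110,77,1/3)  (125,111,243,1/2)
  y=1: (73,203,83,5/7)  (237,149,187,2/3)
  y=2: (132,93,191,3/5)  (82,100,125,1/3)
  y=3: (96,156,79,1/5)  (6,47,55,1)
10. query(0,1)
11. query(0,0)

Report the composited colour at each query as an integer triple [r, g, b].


(1,1) stack=L1,L2,L3; from [0,0,0]:
after L1 α=1/3: [86/3, 58/3, 30]
after L2 α=1/3: [574/9, 671/9, 166/3]
after L3 α=1/2: [1303/18, 2291/18, 113/3]
rounded: [72, 127, 38]

at x=0,y=3 over L1,L2,L4:
+L1 (α=1/6) → [209/6, 139/6, 241/6]
+L2 (α=2/3) → [2093/18, 2839/18, 901/18]
+L4 (α=3/8) → [24127/144, 16625/144, 16007/144]
→ [168, 115, 111]

at x=1,y=3 over L1,L2,L4:
+L1 (α=4/7) → [216/7, 44, 228/7]
+L2 (α=1/3) → [193/7, 191/3, 1429/21]
+L4 (α=1/2) → [877/7, 665/6, 4075/42]
rounded: [125, 111, 97]

query (0,1) [L1,L2,L4,L5] — begin 0,0,0
L1 α=4/5: [888/5, 112/5, 132/5]
L2 α=0: [888/5, 112/5, 132/5]
L4 α=1/2: [1059/5, 1117/10, 131/5]
L5 α=5/7: [3943/35, 6192/35, 2337/35]
rounded: [113, 177, 67]

query (0,0) [L1,L2,L4,L5] — begin 0,0,0
L1 α=3/8: [9/2, 375/8, 153/8]
L2 α=3/7: [51, 1803/14, 1641/14]
L4 α=2/3: [545/3, 881/14, 855/14]
L5 α=1/3: [1456/9, 1651/21, 1394/21]
= [162, 79, 66]


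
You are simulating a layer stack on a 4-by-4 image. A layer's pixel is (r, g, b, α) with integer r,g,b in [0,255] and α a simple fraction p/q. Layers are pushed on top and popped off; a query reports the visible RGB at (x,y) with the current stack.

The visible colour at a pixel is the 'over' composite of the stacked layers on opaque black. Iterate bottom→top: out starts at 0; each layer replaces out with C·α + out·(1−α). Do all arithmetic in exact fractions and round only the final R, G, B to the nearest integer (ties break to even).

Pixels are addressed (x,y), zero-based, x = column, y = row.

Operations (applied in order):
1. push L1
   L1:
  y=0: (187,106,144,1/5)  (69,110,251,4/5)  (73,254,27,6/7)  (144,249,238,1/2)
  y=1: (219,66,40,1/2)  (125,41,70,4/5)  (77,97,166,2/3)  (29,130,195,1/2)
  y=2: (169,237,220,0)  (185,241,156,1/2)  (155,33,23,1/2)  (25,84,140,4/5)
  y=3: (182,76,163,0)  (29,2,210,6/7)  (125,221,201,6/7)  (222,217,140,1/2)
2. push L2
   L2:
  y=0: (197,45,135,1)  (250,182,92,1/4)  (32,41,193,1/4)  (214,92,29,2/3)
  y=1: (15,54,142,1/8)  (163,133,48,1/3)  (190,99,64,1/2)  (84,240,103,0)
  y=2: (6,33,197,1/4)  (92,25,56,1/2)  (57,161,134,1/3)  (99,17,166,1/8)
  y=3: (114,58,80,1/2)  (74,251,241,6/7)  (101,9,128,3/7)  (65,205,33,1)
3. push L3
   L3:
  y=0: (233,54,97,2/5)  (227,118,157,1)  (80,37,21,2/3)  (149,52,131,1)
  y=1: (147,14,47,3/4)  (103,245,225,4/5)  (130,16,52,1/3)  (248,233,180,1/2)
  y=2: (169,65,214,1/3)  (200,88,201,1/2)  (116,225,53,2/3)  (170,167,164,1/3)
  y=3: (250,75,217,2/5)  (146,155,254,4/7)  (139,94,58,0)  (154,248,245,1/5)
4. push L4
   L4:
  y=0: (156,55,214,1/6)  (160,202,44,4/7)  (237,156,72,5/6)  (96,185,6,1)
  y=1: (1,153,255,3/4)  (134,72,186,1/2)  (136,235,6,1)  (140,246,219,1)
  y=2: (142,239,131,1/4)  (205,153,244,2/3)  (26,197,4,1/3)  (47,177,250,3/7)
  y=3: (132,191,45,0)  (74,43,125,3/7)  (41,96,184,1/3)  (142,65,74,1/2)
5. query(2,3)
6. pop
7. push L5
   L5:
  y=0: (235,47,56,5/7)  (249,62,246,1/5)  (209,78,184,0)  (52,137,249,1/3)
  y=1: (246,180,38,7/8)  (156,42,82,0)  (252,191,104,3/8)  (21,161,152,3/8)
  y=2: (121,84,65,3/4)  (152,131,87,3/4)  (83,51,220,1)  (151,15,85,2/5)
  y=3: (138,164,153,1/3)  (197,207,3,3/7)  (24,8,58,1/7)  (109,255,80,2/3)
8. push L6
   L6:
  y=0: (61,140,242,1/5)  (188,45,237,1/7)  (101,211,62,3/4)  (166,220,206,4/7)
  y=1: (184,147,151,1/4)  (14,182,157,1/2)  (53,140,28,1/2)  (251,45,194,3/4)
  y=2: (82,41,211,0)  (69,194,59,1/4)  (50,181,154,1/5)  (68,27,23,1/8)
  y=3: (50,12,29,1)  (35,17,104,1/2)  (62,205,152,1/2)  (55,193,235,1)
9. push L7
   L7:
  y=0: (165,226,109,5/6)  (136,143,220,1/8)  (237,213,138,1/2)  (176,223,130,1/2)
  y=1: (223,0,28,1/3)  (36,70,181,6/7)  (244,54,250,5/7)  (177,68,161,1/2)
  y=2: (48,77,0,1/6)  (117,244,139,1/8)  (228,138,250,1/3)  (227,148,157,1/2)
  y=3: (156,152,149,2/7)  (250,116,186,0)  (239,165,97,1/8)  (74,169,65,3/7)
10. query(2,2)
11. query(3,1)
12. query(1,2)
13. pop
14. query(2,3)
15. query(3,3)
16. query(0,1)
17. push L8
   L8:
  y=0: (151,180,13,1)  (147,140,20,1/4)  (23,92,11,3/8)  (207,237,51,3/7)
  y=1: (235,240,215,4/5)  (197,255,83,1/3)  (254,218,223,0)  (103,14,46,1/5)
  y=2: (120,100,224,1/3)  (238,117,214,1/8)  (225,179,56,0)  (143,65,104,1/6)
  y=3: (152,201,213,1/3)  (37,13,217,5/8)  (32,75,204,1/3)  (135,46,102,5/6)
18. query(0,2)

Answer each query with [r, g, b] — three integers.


at x=2,y=3 over L1,L2,L3,L4:
after L1 α=6/7: [750/7, 1326/7, 1206/7]
after L2 α=3/7: [5121/49, 5493/49, 7512/49]
after L3 α=0: [5121/49, 5493/49, 7512/49]
after L4 α=1/3: [12251/147, 5230/49, 24040/147]
rounded: [83, 107, 164]

at x=2,y=2 over L1,L2,L3,L5,L6,L7:
+L1 (α=1/2) → [155/2, 33/2, 23/2]
+L2 (α=1/3) → [212/3, 194/3, 157/3]
+L3 (α=2/3) → [908/9, 1544/9, 475/9]
+L5 (α=1) → [83, 51, 220]
+L6 (α=1/5) → [382/5, 77, 1034/5]
+L7 (α=1/3) → [1904/15, 292/3, 1106/5]
rounded: [127, 97, 221]

(3,1) stack=L1,L2,L3,L5,L6,L7; from [0,0,0]:
+L1 (α=1/2) → [29/2, 65, 195/2]
+L2 (α=0) → [29/2, 65, 195/2]
+L3 (α=1/2) → [525/4, 149, 555/4]
+L5 (α=3/8) → [2877/32, 307/2, 4599/32]
+L6 (α=3/4) → [26973/128, 577/8, 23223/128]
+L7 (α=1/2) → [49629/256, 1121/16, 43831/256]
= [194, 70, 171]

query (1,2) [L1,L2,L3,L5,L6,L7] — begin 0,0,0
after L1 α=1/2: [185/2, 241/2, 78]
after L2 α=1/2: [369/4, 291/4, 67]
after L3 α=1/2: [1169/8, 643/8, 134]
after L5 α=3/4: [4817/32, 3787/32, 395/4]
after L6 α=1/4: [16659/128, 17569/128, 1421/16]
after L7 α=1/8: [131589/1024, 154215/1024, 12171/128]
= [129, 151, 95]

query (2,3) [L1,L2,L3,L5,L6] — begin 0,0,0
+L1 (α=6/7) → [750/7, 1326/7, 1206/7]
+L2 (α=3/7) → [5121/49, 5493/49, 7512/49]
+L3 (α=0) → [5121/49, 5493/49, 7512/49]
+L5 (α=1/7) → [31902/343, 33350/343, 47914/343]
+L6 (α=1/2) → [26584/343, 103665/686, 50025/343]
= [78, 151, 146]

(3,3) stack=L1,L2,L3,L5,L6; from [0,0,0]:
+L1 (α=1/2) → [111, 217/2, 70]
+L2 (α=1) → [65, 205, 33]
+L3 (α=1/5) → [414/5, 1068/5, 377/5]
+L5 (α=2/3) → [1504/15, 1206/5, 1177/15]
+L6 (α=1) → [55, 193, 235]
→ [55, 193, 235]

(0,1) stack=L1,L2,L3,L5,L6; from [0,0,0]:
after L1 α=1/2: [219/2, 33, 20]
after L2 α=1/8: [1563/16, 285/8, 141/4]
after L3 α=3/4: [8619/64, 621/32, 705/16]
after L5 α=7/8: [118827/512, 40941/256, 4961/128]
after L6 α=1/4: [450689/2048, 160455/1024, 34211/512]
= [220, 157, 67]

at x=0,y=2 over L1,L2,L3,L5,L6,L8:
L1 α=0: [0, 0, 0]
L2 α=1/4: [3/2, 33/4, 197/4]
L3 α=1/3: [172/3, 163/6, 625/6]
L5 α=3/4: [1261/12, 1675/24, 1795/24]
L6 α=0: [1261/12, 1675/24, 1795/24]
L8 α=1/3: [1981/18, 2875/36, 4483/36]
rounded: [110, 80, 125]


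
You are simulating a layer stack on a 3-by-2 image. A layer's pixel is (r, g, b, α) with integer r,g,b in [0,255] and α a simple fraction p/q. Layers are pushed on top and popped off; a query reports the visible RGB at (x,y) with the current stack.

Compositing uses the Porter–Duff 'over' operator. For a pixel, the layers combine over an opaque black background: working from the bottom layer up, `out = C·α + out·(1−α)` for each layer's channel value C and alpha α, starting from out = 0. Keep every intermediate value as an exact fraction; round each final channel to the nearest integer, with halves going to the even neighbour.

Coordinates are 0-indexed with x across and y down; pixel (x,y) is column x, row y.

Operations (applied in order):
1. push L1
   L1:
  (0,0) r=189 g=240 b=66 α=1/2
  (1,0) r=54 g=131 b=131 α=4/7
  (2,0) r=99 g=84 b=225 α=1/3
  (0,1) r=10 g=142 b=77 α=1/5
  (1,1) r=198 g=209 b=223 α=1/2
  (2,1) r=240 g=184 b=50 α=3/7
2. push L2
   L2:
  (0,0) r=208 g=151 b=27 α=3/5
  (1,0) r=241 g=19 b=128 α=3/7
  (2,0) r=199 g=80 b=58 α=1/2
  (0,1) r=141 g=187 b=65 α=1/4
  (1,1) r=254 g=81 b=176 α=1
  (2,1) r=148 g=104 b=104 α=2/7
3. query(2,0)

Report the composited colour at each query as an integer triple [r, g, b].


at x=2,y=0 over L1,L2:
+L1 (α=1/3) → [33, 28, 75]
+L2 (α=1/2) → [116, 54, 133/2]
rounded: [116, 54, 66]


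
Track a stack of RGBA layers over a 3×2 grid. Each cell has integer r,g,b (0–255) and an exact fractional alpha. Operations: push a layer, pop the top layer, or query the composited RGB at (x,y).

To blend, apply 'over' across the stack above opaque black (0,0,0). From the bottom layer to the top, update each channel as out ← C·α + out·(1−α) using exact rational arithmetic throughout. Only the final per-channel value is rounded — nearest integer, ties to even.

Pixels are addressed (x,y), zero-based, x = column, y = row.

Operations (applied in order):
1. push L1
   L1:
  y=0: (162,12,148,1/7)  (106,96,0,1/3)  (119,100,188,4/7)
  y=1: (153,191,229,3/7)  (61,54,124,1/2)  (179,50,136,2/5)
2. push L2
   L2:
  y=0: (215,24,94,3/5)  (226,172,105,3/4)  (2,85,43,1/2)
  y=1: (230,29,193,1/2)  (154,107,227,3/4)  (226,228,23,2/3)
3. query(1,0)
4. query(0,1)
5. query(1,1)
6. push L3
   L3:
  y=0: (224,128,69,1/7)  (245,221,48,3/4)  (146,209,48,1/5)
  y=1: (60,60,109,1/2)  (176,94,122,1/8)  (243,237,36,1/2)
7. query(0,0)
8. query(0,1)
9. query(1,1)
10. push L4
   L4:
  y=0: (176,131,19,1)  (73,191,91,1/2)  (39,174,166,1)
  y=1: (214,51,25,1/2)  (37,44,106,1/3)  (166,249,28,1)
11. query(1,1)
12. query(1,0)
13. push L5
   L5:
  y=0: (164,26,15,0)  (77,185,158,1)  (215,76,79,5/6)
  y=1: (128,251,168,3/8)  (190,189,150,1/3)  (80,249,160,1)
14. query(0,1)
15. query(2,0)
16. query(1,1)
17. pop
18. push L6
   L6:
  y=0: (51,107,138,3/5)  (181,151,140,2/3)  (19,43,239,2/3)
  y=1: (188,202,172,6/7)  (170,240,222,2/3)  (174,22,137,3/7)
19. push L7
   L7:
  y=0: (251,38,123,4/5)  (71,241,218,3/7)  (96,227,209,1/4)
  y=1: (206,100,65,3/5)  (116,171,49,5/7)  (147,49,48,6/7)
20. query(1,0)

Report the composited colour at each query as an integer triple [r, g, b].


query (1,0) [L1,L2] — begin 0,0,0
after L1 α=1/3: [106/3, 32, 0]
after L2 α=3/4: [535/3, 137, 315/4]
rounded: [178, 137, 79]

(0,1) stack=L1,L2; from [0,0,0]:
after L1 α=3/7: [459/7, 573/7, 687/7]
after L2 α=1/2: [2069/14, 388/7, 1019/7]
= [148, 55, 146]

(1,1) stack=L1,L2; from [0,0,0]:
L1 α=1/2: [61/2, 27, 62]
L2 α=3/4: [985/8, 87, 743/4]
rounded: [123, 87, 186]

at x=0,y=0 over L1,L2,L3:
after L1 α=1/7: [162/7, 12/7, 148/7]
after L2 α=3/5: [4839/35, 528/35, 454/7]
after L3 α=1/7: [36874/245, 7648/245, 3207/49]
= [151, 31, 65]

(0,1) stack=L1,L2,L3; from [0,0,0]:
L1 α=3/7: [459/7, 573/7, 687/7]
L2 α=1/2: [2069/14, 388/7, 1019/7]
L3 α=1/2: [2909/28, 404/7, 891/7]
rounded: [104, 58, 127]

at x=1,y=1 over L1,L2,L3:
L1 α=1/2: [61/2, 27, 62]
L2 α=3/4: [985/8, 87, 743/4]
L3 α=1/8: [8303/64, 703/8, 5689/32]
= [130, 88, 178]

(1,1) stack=L1,L2,L3,L4; from [0,0,0]:
L1 α=1/2: [61/2, 27, 62]
L2 α=3/4: [985/8, 87, 743/4]
L3 α=1/8: [8303/64, 703/8, 5689/32]
L4 α=1/3: [9487/96, 293/4, 7385/48]
= [99, 73, 154]

query (1,0) [L1,L2,L3,L4] — begin 0,0,0
L1 α=1/3: [106/3, 32, 0]
L2 α=3/4: [535/3, 137, 315/4]
L3 α=3/4: [685/3, 200, 891/16]
L4 α=1/2: [452/3, 391/2, 2347/32]
= [151, 196, 73]

at x=0,y=1 over L1,L2,L3,L4,L5:
after L1 α=3/7: [459/7, 573/7, 687/7]
after L2 α=1/2: [2069/14, 388/7, 1019/7]
after L3 α=1/2: [2909/28, 404/7, 891/7]
after L4 α=1/2: [8901/56, 761/14, 533/7]
after L5 α=3/8: [66009/448, 14347/112, 6193/56]
→ [147, 128, 111]

query (2,0) [L1,L2,L3,L4,L5] — begin 0,0,0
after L1 α=4/7: [68, 400/7, 752/7]
after L2 α=1/2: [35, 995/14, 1053/14]
after L3 α=1/5: [286/5, 3453/35, 2442/35]
after L4 α=1: [39, 174, 166]
after L5 α=5/6: [557/3, 277/3, 187/2]
= [186, 92, 94]

query (1,1) [L1,L2,L3,L4,L5] — begin 0,0,0
L1 α=1/2: [61/2, 27, 62]
L2 α=3/4: [985/8, 87, 743/4]
L3 α=1/8: [8303/64, 703/8, 5689/32]
L4 α=1/3: [9487/96, 293/4, 7385/48]
L5 α=1/3: [18607/144, 671/6, 10985/72]
= [129, 112, 153]

at x=1,y=0 over L1,L2,L3,L4,L6,L7:
+L1 (α=1/3) → [106/3, 32, 0]
+L2 (α=3/4) → [535/3, 137, 315/4]
+L3 (α=3/4) → [685/3, 200, 891/16]
+L4 (α=1/2) → [452/3, 391/2, 2347/32]
+L6 (α=2/3) → [1538/9, 995/6, 3769/32]
+L7 (α=3/7) → [8069/63, 4159/21, 9001/56]
→ [128, 198, 161]


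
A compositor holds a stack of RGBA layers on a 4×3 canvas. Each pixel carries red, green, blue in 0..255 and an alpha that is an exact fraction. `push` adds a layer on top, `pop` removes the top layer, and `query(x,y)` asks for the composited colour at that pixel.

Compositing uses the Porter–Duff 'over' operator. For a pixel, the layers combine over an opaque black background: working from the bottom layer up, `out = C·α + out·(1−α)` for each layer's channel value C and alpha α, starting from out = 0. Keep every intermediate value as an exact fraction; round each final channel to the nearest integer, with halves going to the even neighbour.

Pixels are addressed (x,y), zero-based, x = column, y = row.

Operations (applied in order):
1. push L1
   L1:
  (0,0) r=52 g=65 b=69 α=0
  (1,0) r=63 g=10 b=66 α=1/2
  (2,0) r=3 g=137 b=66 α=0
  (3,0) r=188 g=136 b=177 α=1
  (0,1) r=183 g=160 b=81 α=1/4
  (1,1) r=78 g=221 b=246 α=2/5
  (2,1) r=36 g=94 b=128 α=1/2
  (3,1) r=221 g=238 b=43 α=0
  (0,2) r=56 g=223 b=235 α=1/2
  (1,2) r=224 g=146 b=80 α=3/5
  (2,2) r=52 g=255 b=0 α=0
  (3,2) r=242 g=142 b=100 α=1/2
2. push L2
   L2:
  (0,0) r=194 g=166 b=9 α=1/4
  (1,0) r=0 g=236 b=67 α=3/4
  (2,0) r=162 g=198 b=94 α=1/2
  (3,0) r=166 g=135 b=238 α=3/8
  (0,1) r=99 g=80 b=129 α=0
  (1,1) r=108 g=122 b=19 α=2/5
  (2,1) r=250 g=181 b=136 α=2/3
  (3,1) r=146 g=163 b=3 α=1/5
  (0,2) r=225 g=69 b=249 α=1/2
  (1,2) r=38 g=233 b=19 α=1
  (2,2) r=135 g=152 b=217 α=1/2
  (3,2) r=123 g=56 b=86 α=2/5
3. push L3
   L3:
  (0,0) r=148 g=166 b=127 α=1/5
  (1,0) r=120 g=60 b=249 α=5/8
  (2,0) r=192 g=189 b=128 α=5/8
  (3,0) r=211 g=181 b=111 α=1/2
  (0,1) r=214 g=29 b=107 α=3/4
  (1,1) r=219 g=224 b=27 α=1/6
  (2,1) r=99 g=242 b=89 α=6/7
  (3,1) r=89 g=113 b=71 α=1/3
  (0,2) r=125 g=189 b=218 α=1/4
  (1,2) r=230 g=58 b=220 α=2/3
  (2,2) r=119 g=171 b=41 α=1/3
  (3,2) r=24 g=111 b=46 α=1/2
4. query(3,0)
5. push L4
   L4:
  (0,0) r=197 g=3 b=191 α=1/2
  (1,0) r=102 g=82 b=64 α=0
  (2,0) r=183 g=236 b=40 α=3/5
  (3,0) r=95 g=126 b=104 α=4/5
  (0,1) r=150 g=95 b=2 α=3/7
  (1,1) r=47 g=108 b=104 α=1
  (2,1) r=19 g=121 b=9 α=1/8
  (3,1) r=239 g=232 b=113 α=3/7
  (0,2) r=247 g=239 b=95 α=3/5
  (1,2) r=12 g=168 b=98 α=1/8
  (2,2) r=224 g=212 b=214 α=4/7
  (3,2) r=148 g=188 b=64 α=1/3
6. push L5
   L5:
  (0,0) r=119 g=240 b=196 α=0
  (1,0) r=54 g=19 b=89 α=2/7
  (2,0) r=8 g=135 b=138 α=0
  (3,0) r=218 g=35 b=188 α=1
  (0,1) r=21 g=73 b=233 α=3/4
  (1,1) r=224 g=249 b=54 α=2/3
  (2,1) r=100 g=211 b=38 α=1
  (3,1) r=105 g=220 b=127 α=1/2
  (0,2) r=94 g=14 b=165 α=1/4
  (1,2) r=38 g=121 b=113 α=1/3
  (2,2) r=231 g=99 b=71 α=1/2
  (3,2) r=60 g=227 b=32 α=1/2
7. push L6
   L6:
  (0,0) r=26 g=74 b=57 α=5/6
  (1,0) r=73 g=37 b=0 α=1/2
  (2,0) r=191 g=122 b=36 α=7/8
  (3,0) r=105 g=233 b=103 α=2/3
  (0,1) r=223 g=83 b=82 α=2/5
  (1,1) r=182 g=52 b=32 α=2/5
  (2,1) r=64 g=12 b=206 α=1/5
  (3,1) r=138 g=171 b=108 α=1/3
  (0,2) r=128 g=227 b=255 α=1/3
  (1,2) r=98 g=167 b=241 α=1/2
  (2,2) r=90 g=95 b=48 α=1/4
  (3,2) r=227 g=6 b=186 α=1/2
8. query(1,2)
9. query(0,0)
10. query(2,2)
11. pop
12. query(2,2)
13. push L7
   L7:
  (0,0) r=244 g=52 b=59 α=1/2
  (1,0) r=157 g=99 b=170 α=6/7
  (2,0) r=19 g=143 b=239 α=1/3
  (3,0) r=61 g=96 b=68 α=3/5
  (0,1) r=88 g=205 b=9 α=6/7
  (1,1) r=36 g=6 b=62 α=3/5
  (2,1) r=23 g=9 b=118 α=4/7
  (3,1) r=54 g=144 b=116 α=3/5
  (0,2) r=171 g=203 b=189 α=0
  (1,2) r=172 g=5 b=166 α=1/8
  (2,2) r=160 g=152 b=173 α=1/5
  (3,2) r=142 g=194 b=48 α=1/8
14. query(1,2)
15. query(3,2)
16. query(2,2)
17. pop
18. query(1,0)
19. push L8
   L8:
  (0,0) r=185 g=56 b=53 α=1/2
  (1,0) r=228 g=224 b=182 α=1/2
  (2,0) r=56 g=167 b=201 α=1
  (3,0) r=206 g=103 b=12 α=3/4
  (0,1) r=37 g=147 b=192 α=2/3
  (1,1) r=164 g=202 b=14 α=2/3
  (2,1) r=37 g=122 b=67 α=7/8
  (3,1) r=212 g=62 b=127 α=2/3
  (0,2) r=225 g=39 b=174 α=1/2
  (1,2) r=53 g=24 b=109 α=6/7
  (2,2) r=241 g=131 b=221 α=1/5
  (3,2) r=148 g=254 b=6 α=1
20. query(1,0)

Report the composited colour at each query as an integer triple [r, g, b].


at x=3,y=0 over L1,L2,L3:
L1 α=1: [188, 136, 177]
L2 α=3/8: [719/4, 1085/8, 1599/8]
L3 α=1/2: [1563/8, 2533/16, 2487/16]
→ [195, 158, 155]

at x=1,y=2 over L1,L2,L3,L4,L5,L6:
L1 α=3/5: [672/5, 438/5, 48]
L2 α=1: [38, 233, 19]
L3 α=2/3: [166, 349/3, 153]
L4 α=1/8: [587/4, 2947/24, 1169/8]
L5 α=1/3: [221/2, 4399/36, 1621/12]
L6 α=1/2: [417/4, 10411/72, 4513/24]
rounded: [104, 145, 188]

query (0,0) [L1,L2,L3,L4,L5,L6] — begin 0,0,0
+L1 (α=0) → [0, 0, 0]
+L2 (α=1/4) → [97/2, 83/2, 9/4]
+L3 (α=1/5) → [342/5, 332/5, 136/5]
+L4 (α=1/2) → [1327/10, 347/10, 1091/10]
+L5 (α=0) → [1327/10, 347/10, 1091/10]
+L6 (α=5/6) → [2627/60, 1349/20, 3941/60]
rounded: [44, 67, 66]

query (2,2) [L1,L2,L3,L4,L5,L6] — begin 0,0,0
+L1 (α=0) → [0, 0, 0]
+L2 (α=1/2) → [135/2, 76, 217/2]
+L3 (α=1/3) → [254/3, 323/3, 86]
+L4 (α=4/7) → [1150/7, 1171/7, 1114/7]
+L5 (α=1/2) → [2767/14, 932/7, 1611/14]
+L6 (α=1/4) → [9561/56, 3461/28, 5505/56]
= [171, 124, 98]

(2,2) stack=L1,L2,L3,L4,L5; from [0,0,0]:
+L1 (α=0) → [0, 0, 0]
+L2 (α=1/2) → [135/2, 76, 217/2]
+L3 (α=1/3) → [254/3, 323/3, 86]
+L4 (α=4/7) → [1150/7, 1171/7, 1114/7]
+L5 (α=1/2) → [2767/14, 932/7, 1611/14]
= [198, 133, 115]

query (1,2) [L1,L2,L3,L4,L5,L7] — begin 0,0,0
L1 α=3/5: [672/5, 438/5, 48]
L2 α=1: [38, 233, 19]
L3 α=2/3: [166, 349/3, 153]
L4 α=1/8: [587/4, 2947/24, 1169/8]
L5 α=1/3: [221/2, 4399/36, 1621/12]
L7 α=1/8: [1891/16, 30973/288, 13339/96]
= [118, 108, 139]

(3,2) stack=L1,L2,L3,L4,L5,L7; from [0,0,0]:
+L1 (α=1/2) → [121, 71, 50]
+L2 (α=2/5) → [609/5, 65, 322/5]
+L3 (α=1/2) → [729/10, 88, 276/5]
+L4 (α=1/3) → [1469/15, 364/3, 872/15]
+L5 (α=1/2) → [2369/30, 1045/6, 676/15]
+L7 (α=1/8) → [20843/240, 8479/48, 1363/30]
= [87, 177, 45]

at x=2,y=2 over L1,L2,L3,L4,L5,L7:
+L1 (α=0) → [0, 0, 0]
+L2 (α=1/2) → [135/2, 76, 217/2]
+L3 (α=1/3) → [254/3, 323/3, 86]
+L4 (α=4/7) → [1150/7, 1171/7, 1114/7]
+L5 (α=1/2) → [2767/14, 932/7, 1611/14]
+L7 (α=1/5) → [6654/35, 4792/35, 4433/35]
→ [190, 137, 127]

at x=1,y=0 over L1,L2,L3,L4,L5:
+L1 (α=1/2) → [63/2, 5, 33]
+L2 (α=3/4) → [63/8, 713/4, 117/2]
+L3 (α=5/8) → [4989/64, 3339/32, 2841/16]
+L4 (α=0) → [4989/64, 3339/32, 2841/16]
+L5 (α=2/7) → [4551/64, 17911/224, 17053/112]
rounded: [71, 80, 152]

(1,0) stack=L1,L2,L3,L4,L5,L8; from [0,0,0]:
+L1 (α=1/2) → [63/2, 5, 33]
+L2 (α=3/4) → [63/8, 713/4, 117/2]
+L3 (α=5/8) → [4989/64, 3339/32, 2841/16]
+L4 (α=0) → [4989/64, 3339/32, 2841/16]
+L5 (α=2/7) → [4551/64, 17911/224, 17053/112]
+L8 (α=1/2) → [19143/128, 68087/448, 37437/224]
→ [150, 152, 167]
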